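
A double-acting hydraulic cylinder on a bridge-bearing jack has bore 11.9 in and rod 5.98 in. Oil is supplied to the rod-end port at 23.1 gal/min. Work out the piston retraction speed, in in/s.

Rod-side annular area A_ann = π/4 × (11.9² − 5.98²) = 83.13 in^2
Flow into the rod-end port fills the annular volume.
v = Q / A

v ≈ 1.07 in/s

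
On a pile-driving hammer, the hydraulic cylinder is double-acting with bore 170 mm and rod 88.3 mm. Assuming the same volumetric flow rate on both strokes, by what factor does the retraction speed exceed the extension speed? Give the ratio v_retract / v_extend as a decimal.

Cap-side area A_cap = π/4 × (170 mm)² = 22700 mm^2
Rod-side annular area A_ann = π/4 × (170² − 88.3²) = 16570 mm^2
For equal Q, v ∝ 1/A, so v_ret/v_ext = A_cap/A_ann.

v_ret/v_ext ≈ 1.37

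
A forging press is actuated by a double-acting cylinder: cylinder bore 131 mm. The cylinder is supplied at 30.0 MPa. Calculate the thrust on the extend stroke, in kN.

F ≈ 404 kN

Cap-side area A_cap = π/4 × (131 mm)² = 13480 mm^2
F = P × A_cap = 30.0 MPa × A_cap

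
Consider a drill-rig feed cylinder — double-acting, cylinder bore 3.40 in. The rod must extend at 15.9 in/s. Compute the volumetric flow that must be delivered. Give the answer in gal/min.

Cap-side area A_cap = π/4 × (3.40 in)² = 9.079 in^2
Q = A × v

Q ≈ 37.5 gal/min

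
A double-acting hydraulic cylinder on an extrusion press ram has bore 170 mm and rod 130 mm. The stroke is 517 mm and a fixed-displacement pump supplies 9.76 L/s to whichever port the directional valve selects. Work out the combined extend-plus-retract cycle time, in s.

Cap-side area A_cap = π/4 × (170 mm)² = 22700 mm^2
Rod-side annular area A_ann = π/4 × (170² − 130²) = 9425 mm^2
t_ext = A_cap·L/Q = 1.202 s
t_ret = A_ann·L/Q = 0.4992 s
t_cycle = t_ext + t_ret

t ≈ 1.70 s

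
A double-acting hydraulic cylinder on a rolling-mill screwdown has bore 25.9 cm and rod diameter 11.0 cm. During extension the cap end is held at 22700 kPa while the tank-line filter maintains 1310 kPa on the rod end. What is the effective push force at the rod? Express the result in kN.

F ≈ 1140 kN

Cap-side area A_cap = π/4 × (25.9 cm)² = 526.9 cm^2
Rod-side annular area A_ann = π/4 × (25.9² − 11.0²) = 431.8 cm^2
Net thrust = P_cap·A_cap − P_rod·A_ann = 1196 kN − 56.57 kN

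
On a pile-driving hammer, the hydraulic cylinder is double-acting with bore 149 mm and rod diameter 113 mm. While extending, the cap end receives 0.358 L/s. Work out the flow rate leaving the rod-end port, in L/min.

Q_out ≈ 9.13 L/min

Cap-side area A_cap = π/4 × (149 mm)² = 17440 mm^2
Rod-side annular area A_ann = π/4 × (149² − 113²) = 7408 mm^2
Piston speed v = Q_in/A_cap; rod-end outflow Q_out = v × A_ann = Q_in × A_ann/A_cap.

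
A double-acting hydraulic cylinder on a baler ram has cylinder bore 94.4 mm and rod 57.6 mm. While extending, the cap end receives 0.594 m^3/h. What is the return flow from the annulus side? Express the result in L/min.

Cap-side area A_cap = π/4 × (94.4 mm)² = 6999 mm^2
Rod-side annular area A_ann = π/4 × (94.4² − 57.6²) = 4393 mm^2
Piston speed v = Q_in/A_cap; rod-end outflow Q_out = v × A_ann = Q_in × A_ann/A_cap.

Q_out ≈ 6.21 L/min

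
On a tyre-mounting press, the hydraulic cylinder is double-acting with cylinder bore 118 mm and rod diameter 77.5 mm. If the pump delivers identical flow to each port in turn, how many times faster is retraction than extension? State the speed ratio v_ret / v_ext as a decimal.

Cap-side area A_cap = π/4 × (118 mm)² = 10940 mm^2
Rod-side annular area A_ann = π/4 × (118² − 77.5²) = 6219 mm^2
For equal Q, v ∝ 1/A, so v_ret/v_ext = A_cap/A_ann.

v_ret/v_ext ≈ 1.76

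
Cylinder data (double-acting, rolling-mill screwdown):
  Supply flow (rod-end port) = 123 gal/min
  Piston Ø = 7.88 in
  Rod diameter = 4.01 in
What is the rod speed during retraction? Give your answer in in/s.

Rod-side annular area A_ann = π/4 × (7.88² − 4.01²) = 36.14 in^2
Flow into the rod-end port fills the annular volume.
v = Q / A

v ≈ 13.1 in/s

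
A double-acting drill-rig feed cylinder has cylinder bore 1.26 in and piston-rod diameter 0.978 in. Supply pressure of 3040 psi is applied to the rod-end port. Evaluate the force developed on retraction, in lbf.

Rod-side annular area A_ann = π/4 × (1.26² − 0.978²) = 0.4957 in^2
On retraction the pressure acts on the annular area (bore minus rod).
F = P × A_ann

F ≈ 1510 lbf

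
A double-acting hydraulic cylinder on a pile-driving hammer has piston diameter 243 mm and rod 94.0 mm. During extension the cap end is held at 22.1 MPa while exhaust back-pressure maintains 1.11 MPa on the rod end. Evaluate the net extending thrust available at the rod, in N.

F ≈ 9.81e5 N

Cap-side area A_cap = π/4 × (243 mm)² = 46380 mm^2
Rod-side annular area A_ann = π/4 × (243² − 94.0²) = 39440 mm^2
Net thrust = P_cap·A_cap − P_rod·A_ann = 1.025e6 N − 43780 N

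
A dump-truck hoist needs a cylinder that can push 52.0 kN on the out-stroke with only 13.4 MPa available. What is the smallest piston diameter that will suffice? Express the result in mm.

D ≈ 70.3 mm

Extension force acts on the full piston face: F = P × (π/4)D².
D = √(4F / (πP)) = √(4 × 52.0 kN / (π × 13.4 MPa))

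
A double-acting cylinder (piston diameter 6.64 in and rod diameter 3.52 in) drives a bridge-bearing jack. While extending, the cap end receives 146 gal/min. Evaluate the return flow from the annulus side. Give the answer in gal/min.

Q_out ≈ 105 gal/min

Cap-side area A_cap = π/4 × (6.64 in)² = 34.63 in^2
Rod-side annular area A_ann = π/4 × (6.64² − 3.52²) = 24.90 in^2
Piston speed v = Q_in/A_cap; rod-end outflow Q_out = v × A_ann = Q_in × A_ann/A_cap.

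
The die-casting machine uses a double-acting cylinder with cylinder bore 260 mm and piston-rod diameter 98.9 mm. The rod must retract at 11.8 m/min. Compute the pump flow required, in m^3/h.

Q ≈ 32.2 m^3/h

Rod-side annular area A_ann = π/4 × (260² − 98.9²) = 45410 mm^2
Q = A × v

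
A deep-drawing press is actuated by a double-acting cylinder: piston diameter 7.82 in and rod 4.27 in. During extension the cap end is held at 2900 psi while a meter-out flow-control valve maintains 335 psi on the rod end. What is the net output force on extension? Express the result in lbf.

F ≈ 1.28e5 lbf

Cap-side area A_cap = π/4 × (7.82 in)² = 48.03 in^2
Rod-side annular area A_ann = π/4 × (7.82² − 4.27²) = 33.71 in^2
Net thrust = P_cap·A_cap − P_rod·A_ann = 1.393e5 lbf − 11290 lbf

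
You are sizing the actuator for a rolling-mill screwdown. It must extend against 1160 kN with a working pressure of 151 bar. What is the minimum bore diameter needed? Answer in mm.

D ≈ 313 mm

Extension force acts on the full piston face: F = P × (π/4)D².
D = √(4F / (πP)) = √(4 × 1160 kN / (π × 151 bar))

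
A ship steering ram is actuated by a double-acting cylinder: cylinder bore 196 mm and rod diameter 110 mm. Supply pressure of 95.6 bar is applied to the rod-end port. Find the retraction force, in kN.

F ≈ 198 kN

Rod-side annular area A_ann = π/4 × (196² − 110²) = 20670 mm^2
On retraction the pressure acts on the annular area (bore minus rod).
F = P × A_ann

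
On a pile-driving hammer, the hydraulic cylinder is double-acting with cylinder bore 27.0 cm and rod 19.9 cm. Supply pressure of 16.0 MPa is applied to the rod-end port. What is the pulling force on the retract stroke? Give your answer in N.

Rod-side annular area A_ann = π/4 × (27.0² − 19.9²) = 261.5 cm^2
On retraction the pressure acts on the annular area (bore minus rod).
F = P × A_ann

F ≈ 4.18e5 N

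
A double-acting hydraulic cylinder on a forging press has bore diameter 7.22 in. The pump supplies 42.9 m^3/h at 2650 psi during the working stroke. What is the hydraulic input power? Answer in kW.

W ≈ 218 kW

Hydraulic power = P × Q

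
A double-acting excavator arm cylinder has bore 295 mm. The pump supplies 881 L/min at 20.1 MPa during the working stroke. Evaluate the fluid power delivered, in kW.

W ≈ 295 kW

Hydraulic power = P × Q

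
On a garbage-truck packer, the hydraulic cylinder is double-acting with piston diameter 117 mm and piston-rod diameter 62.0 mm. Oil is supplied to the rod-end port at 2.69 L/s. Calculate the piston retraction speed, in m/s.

Rod-side annular area A_ann = π/4 × (117² − 62.0²) = 7732 mm^2
Flow into the rod-end port fills the annular volume.
v = Q / A

v ≈ 0.348 m/s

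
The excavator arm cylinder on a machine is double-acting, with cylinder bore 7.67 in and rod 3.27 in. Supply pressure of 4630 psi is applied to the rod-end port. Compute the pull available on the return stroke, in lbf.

F ≈ 1.75e5 lbf

Rod-side annular area A_ann = π/4 × (7.67² − 3.27²) = 37.81 in^2
On retraction the pressure acts on the annular area (bore minus rod).
F = P × A_ann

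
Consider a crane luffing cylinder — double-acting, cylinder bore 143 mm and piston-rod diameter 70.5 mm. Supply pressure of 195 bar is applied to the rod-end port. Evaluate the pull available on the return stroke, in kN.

F ≈ 237 kN

Rod-side annular area A_ann = π/4 × (143² − 70.5²) = 12160 mm^2
On retraction the pressure acts on the annular area (bore minus rod).
F = P × A_ann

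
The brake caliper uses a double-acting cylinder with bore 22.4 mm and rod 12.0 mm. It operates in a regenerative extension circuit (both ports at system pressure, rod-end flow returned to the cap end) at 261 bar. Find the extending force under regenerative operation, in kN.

F ≈ 2.95 kN

With equal pressure on both faces, forces on the annular region cancel; the net push is pressure × rod cross-section.
Rod cross-section A_rod = π/4 × (12.0 mm)² = 113.1 mm^2
F = P × A_rod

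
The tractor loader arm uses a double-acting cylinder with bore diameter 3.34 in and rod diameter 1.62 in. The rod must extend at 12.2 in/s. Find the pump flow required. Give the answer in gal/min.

Q ≈ 27.8 gal/min

Cap-side area A_cap = π/4 × (3.34 in)² = 8.762 in^2
Q = A × v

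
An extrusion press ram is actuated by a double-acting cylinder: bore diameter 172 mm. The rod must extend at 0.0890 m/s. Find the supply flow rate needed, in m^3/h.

Cap-side area A_cap = π/4 × (172 mm)² = 23240 mm^2
Q = A × v

Q ≈ 7.44 m^3/h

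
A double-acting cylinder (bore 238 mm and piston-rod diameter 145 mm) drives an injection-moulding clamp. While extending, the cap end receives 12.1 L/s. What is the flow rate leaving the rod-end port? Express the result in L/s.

Cap-side area A_cap = π/4 × (238 mm)² = 44490 mm^2
Rod-side annular area A_ann = π/4 × (238² − 145²) = 27980 mm^2
Piston speed v = Q_in/A_cap; rod-end outflow Q_out = v × A_ann = Q_in × A_ann/A_cap.

Q_out ≈ 7.61 L/s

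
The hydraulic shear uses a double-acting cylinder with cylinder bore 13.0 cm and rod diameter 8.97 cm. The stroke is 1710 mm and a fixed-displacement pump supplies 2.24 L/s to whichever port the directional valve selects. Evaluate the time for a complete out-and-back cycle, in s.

t ≈ 15.4 s

Cap-side area A_cap = π/4 × (13.0 cm)² = 132.7 cm^2
Rod-side annular area A_ann = π/4 × (13.0² − 8.97²) = 69.54 cm^2
t_ext = A_cap·L/Q = 10.13 s
t_ret = A_ann·L/Q = 5.309 s
t_cycle = t_ext + t_ret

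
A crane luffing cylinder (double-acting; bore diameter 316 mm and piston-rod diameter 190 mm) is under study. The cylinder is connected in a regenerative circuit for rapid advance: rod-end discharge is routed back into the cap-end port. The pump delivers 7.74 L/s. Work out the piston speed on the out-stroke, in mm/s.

In regeneration the rod-end outflow joins the pump flow into the cap end, so the net volume the pump must supply per unit advance equals the rod cross-section area.
Rod cross-section A_rod = π/4 × (190 mm)² = 28350 mm^2
v = Q_pump / A_rod

v ≈ 273 mm/s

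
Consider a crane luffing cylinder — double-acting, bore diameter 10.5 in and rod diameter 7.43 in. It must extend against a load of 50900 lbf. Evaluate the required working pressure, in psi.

Cap-side area A_cap = π/4 × (10.5 in)² = 86.59 in^2
P = F / A = 50900 lbf / A

P ≈ 588 psi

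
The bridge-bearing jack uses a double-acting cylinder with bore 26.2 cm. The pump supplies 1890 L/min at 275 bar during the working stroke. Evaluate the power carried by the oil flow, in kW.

Hydraulic power = P × Q

W ≈ 866 kW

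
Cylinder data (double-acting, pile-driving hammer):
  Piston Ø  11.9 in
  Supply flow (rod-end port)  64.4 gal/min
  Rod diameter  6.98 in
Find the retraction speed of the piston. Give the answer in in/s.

v ≈ 3.40 in/s

Rod-side annular area A_ann = π/4 × (11.9² − 6.98²) = 72.96 in^2
Flow into the rod-end port fills the annular volume.
v = Q / A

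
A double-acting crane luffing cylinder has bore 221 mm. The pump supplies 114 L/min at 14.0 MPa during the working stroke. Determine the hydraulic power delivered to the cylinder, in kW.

W ≈ 26.6 kW

Hydraulic power = P × Q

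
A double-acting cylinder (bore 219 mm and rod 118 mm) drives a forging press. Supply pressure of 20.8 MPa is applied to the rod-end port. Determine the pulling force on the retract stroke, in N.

Rod-side annular area A_ann = π/4 × (219² − 118²) = 26730 mm^2
On retraction the pressure acts on the annular area (bore minus rod).
F = P × A_ann

F ≈ 5.56e5 N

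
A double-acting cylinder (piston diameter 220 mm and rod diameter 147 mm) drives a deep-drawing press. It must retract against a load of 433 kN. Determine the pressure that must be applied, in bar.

P ≈ 206 bar

Rod-side annular area A_ann = π/4 × (220² − 147²) = 21040 mm^2
Retraction: pressure acts on the annular area.
P = F / A = 433 kN / A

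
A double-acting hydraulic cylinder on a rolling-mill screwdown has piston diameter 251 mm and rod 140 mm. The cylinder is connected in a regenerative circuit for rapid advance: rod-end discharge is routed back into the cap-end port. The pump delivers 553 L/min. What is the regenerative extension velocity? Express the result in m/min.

v ≈ 35.9 m/min

In regeneration the rod-end outflow joins the pump flow into the cap end, so the net volume the pump must supply per unit advance equals the rod cross-section area.
Rod cross-section A_rod = π/4 × (140 mm)² = 15390 mm^2
v = Q_pump / A_rod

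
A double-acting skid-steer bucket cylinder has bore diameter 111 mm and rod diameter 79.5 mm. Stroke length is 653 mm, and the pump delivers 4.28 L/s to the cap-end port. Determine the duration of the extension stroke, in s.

t ≈ 1.48 s

Cap-side area A_cap = π/4 × (111 mm)² = 9677 mm^2
Swept volume V = A × L; t = V / Q = A·L / Q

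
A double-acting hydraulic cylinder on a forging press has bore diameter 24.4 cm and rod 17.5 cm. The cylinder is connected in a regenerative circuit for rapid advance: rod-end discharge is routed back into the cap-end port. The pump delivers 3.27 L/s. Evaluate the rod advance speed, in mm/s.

In regeneration the rod-end outflow joins the pump flow into the cap end, so the net volume the pump must supply per unit advance equals the rod cross-section area.
Rod cross-section A_rod = π/4 × (17.5 cm)² = 240.5 cm^2
v = Q_pump / A_rod

v ≈ 136 mm/s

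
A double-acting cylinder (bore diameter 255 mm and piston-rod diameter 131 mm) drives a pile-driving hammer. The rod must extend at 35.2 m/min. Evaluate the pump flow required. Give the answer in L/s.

Cap-side area A_cap = π/4 × (255 mm)² = 51070 mm^2
Q = A × v

Q ≈ 30.0 L/s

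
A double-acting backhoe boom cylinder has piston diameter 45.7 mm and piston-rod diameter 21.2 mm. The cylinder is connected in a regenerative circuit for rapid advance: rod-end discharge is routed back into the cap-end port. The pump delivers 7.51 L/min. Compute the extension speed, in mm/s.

In regeneration the rod-end outflow joins the pump flow into the cap end, so the net volume the pump must supply per unit advance equals the rod cross-section area.
Rod cross-section A_rod = π/4 × (21.2 mm)² = 353.0 mm^2
v = Q_pump / A_rod

v ≈ 355 mm/s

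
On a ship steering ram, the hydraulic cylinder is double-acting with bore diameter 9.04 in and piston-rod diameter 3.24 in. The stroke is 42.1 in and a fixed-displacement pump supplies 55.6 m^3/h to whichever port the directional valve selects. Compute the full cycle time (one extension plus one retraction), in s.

t ≈ 5.37 s

Cap-side area A_cap = π/4 × (9.04 in)² = 64.18 in^2
Rod-side annular area A_ann = π/4 × (9.04² − 3.24²) = 55.94 in^2
t_ext = A_cap·L/Q = 2.867 s
t_ret = A_ann·L/Q = 2.499 s
t_cycle = t_ext + t_ret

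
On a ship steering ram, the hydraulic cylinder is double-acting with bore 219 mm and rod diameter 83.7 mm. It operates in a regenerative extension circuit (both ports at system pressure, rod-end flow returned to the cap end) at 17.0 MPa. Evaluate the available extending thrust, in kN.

With equal pressure on both faces, forces on the annular region cancel; the net push is pressure × rod cross-section.
Rod cross-section A_rod = π/4 × (83.7 mm)² = 5502 mm^2
F = P × A_rod

F ≈ 93.5 kN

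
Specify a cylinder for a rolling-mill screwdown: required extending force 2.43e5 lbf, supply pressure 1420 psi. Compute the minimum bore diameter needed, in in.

Extension force acts on the full piston face: F = P × (π/4)D².
D = √(4F / (πP)) = √(4 × 2.43e5 lbf / (π × 1420 psi))

D ≈ 14.8 in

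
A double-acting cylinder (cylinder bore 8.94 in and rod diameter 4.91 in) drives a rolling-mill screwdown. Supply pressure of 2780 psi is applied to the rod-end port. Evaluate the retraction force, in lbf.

F ≈ 1.22e5 lbf

Rod-side annular area A_ann = π/4 × (8.94² − 4.91²) = 43.84 in^2
On retraction the pressure acts on the annular area (bore minus rod).
F = P × A_ann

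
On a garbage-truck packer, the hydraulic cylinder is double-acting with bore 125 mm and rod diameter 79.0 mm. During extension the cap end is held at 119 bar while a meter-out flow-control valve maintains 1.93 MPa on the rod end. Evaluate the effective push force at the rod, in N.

Cap-side area A_cap = π/4 × (125 mm)² = 12270 mm^2
Rod-side annular area A_ann = π/4 × (125² − 79.0²) = 7370 mm^2
Net thrust = P_cap·A_cap − P_rod·A_ann = 1.460e5 N − 14220 N

F ≈ 1.32e5 N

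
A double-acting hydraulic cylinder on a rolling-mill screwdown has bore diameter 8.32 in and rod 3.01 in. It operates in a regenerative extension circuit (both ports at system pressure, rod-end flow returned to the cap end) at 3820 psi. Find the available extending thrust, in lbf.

F ≈ 27200 lbf

With equal pressure on both faces, forces on the annular region cancel; the net push is pressure × rod cross-section.
Rod cross-section A_rod = π/4 × (3.01 in)² = 7.116 in^2
F = P × A_rod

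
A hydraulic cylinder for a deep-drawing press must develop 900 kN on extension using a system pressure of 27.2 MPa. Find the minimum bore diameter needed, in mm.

D ≈ 205 mm

Extension force acts on the full piston face: F = P × (π/4)D².
D = √(4F / (πP)) = √(4 × 900 kN / (π × 27.2 MPa))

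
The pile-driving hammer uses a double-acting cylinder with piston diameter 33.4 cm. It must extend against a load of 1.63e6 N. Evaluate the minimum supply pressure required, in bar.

P ≈ 186 bar

Cap-side area A_cap = π/4 × (33.4 cm)² = 876.2 cm^2
P = F / A = 1.63e6 N / A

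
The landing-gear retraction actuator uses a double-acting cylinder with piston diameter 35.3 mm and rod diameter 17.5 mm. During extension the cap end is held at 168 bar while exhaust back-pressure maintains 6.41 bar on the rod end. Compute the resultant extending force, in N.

Cap-side area A_cap = π/4 × (35.3 mm)² = 978.7 mm^2
Rod-side annular area A_ann = π/4 × (35.3² − 17.5²) = 738.1 mm^2
Net thrust = P_cap·A_cap − P_rod·A_ann = 16440 N − 473.2 N

F ≈ 16000 N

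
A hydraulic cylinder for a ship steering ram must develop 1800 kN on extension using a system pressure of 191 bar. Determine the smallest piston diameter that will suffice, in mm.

Extension force acts on the full piston face: F = P × (π/4)D².
D = √(4F / (πP)) = √(4 × 1800 kN / (π × 191 bar))

D ≈ 346 mm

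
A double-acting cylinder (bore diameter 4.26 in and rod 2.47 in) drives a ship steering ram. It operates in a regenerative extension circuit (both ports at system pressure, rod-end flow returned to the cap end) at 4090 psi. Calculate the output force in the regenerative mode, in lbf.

With equal pressure on both faces, forces on the annular region cancel; the net push is pressure × rod cross-section.
Rod cross-section A_rod = π/4 × (2.47 in)² = 4.792 in^2
F = P × A_rod

F ≈ 19600 lbf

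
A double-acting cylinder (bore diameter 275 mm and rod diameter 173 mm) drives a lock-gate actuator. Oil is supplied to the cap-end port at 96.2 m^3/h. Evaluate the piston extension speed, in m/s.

v ≈ 0.450 m/s

Cap-side area A_cap = π/4 × (275 mm)² = 59400 mm^2
v = Q / A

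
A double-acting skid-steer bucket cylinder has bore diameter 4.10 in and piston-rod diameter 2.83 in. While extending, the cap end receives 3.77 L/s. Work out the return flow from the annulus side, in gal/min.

Q_out ≈ 31.3 gal/min

Cap-side area A_cap = π/4 × (4.10 in)² = 13.20 in^2
Rod-side annular area A_ann = π/4 × (4.10² − 2.83²) = 6.912 in^2
Piston speed v = Q_in/A_cap; rod-end outflow Q_out = v × A_ann = Q_in × A_ann/A_cap.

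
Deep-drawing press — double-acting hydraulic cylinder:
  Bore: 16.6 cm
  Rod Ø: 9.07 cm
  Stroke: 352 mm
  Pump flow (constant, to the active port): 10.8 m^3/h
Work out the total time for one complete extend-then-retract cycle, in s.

t ≈ 4.32 s

Cap-side area A_cap = π/4 × (16.6 cm)² = 216.4 cm^2
Rod-side annular area A_ann = π/4 × (16.6² − 9.07²) = 151.8 cm^2
t_ext = A_cap·L/Q = 2.539 s
t_ret = A_ann·L/Q = 1.781 s
t_cycle = t_ext + t_ret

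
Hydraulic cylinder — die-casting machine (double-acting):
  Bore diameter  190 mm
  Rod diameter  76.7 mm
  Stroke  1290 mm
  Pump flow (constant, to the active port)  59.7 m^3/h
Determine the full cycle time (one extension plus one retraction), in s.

Cap-side area A_cap = π/4 × (190 mm)² = 28350 mm^2
Rod-side annular area A_ann = π/4 × (190² − 76.7²) = 23730 mm^2
t_ext = A_cap·L/Q = 2.206 s
t_ret = A_ann·L/Q = 1.846 s
t_cycle = t_ext + t_ret

t ≈ 4.05 s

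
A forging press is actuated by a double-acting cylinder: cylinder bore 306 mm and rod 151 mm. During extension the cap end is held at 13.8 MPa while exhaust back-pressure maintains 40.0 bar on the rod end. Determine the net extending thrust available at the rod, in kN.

F ≈ 792 kN

Cap-side area A_cap = π/4 × (306 mm)² = 73540 mm^2
Rod-side annular area A_ann = π/4 × (306² − 151²) = 55630 mm^2
Net thrust = P_cap·A_cap − P_rod·A_ann = 1015 kN − 222.5 kN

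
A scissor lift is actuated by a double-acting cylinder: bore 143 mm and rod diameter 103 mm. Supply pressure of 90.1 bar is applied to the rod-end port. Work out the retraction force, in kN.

Rod-side annular area A_ann = π/4 × (143² − 103²) = 7728 mm^2
On retraction the pressure acts on the annular area (bore minus rod).
F = P × A_ann

F ≈ 69.6 kN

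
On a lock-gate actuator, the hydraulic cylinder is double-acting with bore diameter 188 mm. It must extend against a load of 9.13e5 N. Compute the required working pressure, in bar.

P ≈ 329 bar

Cap-side area A_cap = π/4 × (188 mm)² = 27760 mm^2
P = F / A = 9.13e5 N / A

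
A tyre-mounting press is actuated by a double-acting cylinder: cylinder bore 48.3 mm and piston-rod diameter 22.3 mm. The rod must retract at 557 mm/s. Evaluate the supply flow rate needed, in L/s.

Q ≈ 0.803 L/s

Rod-side annular area A_ann = π/4 × (48.3² − 22.3²) = 1442 mm^2
Q = A × v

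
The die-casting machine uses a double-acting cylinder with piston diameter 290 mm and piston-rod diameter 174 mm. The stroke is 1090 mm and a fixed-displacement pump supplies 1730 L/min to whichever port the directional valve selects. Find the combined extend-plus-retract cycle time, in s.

Cap-side area A_cap = π/4 × (290 mm)² = 66050 mm^2
Rod-side annular area A_ann = π/4 × (290² − 174²) = 42270 mm^2
t_ext = A_cap·L/Q = 2.497 s
t_ret = A_ann·L/Q = 1.598 s
t_cycle = t_ext + t_ret

t ≈ 4.10 s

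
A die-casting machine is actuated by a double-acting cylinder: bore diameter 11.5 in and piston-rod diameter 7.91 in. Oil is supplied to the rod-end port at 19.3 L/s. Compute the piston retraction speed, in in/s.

v ≈ 21.5 in/s

Rod-side annular area A_ann = π/4 × (11.5² − 7.91²) = 54.73 in^2
Flow into the rod-end port fills the annular volume.
v = Q / A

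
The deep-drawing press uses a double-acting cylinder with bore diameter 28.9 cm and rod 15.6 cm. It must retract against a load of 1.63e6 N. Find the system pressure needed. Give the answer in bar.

Rod-side annular area A_ann = π/4 × (28.9² − 15.6²) = 464.8 cm^2
Retraction: pressure acts on the annular area.
P = F / A = 1.63e6 N / A

P ≈ 351 bar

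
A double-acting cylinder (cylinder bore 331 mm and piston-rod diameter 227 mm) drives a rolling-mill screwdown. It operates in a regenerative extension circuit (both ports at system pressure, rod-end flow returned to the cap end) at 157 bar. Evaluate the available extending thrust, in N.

With equal pressure on both faces, forces on the annular region cancel; the net push is pressure × rod cross-section.
Rod cross-section A_rod = π/4 × (227 mm)² = 40470 mm^2
F = P × A_rod

F ≈ 6.35e5 N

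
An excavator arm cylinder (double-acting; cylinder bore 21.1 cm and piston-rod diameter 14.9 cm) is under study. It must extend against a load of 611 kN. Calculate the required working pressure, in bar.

Cap-side area A_cap = π/4 × (21.1 cm)² = 349.7 cm^2
P = F / A = 611 kN / A

P ≈ 175 bar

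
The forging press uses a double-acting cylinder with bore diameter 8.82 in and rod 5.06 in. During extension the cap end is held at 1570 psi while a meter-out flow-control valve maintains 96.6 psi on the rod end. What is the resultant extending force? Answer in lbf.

Cap-side area A_cap = π/4 × (8.82 in)² = 61.10 in^2
Rod-side annular area A_ann = π/4 × (8.82² − 5.06²) = 40.99 in^2
Net thrust = P_cap·A_cap − P_rod·A_ann = 95920 lbf − 3960 lbf

F ≈ 92000 lbf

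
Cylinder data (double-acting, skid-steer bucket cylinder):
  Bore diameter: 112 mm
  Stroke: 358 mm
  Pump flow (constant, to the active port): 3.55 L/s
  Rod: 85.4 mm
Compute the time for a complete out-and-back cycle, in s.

t ≈ 1.41 s

Cap-side area A_cap = π/4 × (112 mm)² = 9852 mm^2
Rod-side annular area A_ann = π/4 × (112² − 85.4²) = 4124 mm^2
t_ext = A_cap·L/Q = 0.9935 s
t_ret = A_ann·L/Q = 0.4159 s
t_cycle = t_ext + t_ret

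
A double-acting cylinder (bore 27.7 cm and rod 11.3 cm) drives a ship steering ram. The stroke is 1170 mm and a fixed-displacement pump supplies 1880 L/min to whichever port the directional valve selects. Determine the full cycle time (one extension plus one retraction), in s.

t ≈ 4.13 s

Cap-side area A_cap = π/4 × (27.7 cm)² = 602.6 cm^2
Rod-side annular area A_ann = π/4 × (27.7² − 11.3²) = 502.3 cm^2
t_ext = A_cap·L/Q = 2.250 s
t_ret = A_ann·L/Q = 1.876 s
t_cycle = t_ext + t_ret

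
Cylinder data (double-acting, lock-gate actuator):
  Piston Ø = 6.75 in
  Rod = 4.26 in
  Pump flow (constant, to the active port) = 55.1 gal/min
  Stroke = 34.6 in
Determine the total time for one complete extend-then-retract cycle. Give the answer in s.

t ≈ 9.35 s

Cap-side area A_cap = π/4 × (6.75 in)² = 35.78 in^2
Rod-side annular area A_ann = π/4 × (6.75² − 4.26²) = 21.53 in^2
t_ext = A_cap·L/Q = 5.837 s
t_ret = A_ann·L/Q = 3.512 s
t_cycle = t_ext + t_ret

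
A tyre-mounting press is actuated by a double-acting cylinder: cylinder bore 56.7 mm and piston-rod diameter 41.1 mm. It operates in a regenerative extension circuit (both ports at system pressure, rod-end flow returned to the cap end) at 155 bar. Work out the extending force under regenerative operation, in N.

F ≈ 20600 N

With equal pressure on both faces, forces on the annular region cancel; the net push is pressure × rod cross-section.
Rod cross-section A_rod = π/4 × (41.1 mm)² = 1327 mm^2
F = P × A_rod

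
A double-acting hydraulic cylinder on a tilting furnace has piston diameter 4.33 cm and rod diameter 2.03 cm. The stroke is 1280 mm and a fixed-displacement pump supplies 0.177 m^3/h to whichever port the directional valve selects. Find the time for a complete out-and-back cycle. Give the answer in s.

t ≈ 68.2 s

Cap-side area A_cap = π/4 × (4.33 cm)² = 14.73 cm^2
Rod-side annular area A_ann = π/4 × (4.33² − 2.03²) = 11.49 cm^2
t_ext = A_cap·L/Q = 38.34 s
t_ret = A_ann·L/Q = 29.91 s
t_cycle = t_ext + t_ret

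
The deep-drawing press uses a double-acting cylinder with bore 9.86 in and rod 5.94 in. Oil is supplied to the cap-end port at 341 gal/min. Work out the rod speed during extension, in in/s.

Cap-side area A_cap = π/4 × (9.86 in)² = 76.36 in^2
v = Q / A

v ≈ 17.2 in/s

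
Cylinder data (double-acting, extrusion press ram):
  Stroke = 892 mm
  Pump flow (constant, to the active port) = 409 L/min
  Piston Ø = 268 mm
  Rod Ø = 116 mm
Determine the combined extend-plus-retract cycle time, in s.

Cap-side area A_cap = π/4 × (268 mm)² = 56410 mm^2
Rod-side annular area A_ann = π/4 × (268² − 116²) = 45840 mm^2
t_ext = A_cap·L/Q = 7.382 s
t_ret = A_ann·L/Q = 5.999 s
t_cycle = t_ext + t_ret

t ≈ 13.4 s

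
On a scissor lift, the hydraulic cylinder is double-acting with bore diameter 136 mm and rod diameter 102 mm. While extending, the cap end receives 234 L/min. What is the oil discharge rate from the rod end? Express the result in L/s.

Cap-side area A_cap = π/4 × (136 mm)² = 14530 mm^2
Rod-side annular area A_ann = π/4 × (136² − 102²) = 6355 mm^2
Piston speed v = Q_in/A_cap; rod-end outflow Q_out = v × A_ann = Q_in × A_ann/A_cap.

Q_out ≈ 1.71 L/s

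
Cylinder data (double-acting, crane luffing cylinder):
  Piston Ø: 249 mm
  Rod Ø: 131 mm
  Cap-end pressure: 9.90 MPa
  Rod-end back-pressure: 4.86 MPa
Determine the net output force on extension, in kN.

Cap-side area A_cap = π/4 × (249 mm)² = 48700 mm^2
Rod-side annular area A_ann = π/4 × (249² − 131²) = 35220 mm^2
Net thrust = P_cap·A_cap − P_rod·A_ann = 482.1 kN − 171.2 kN

F ≈ 311 kN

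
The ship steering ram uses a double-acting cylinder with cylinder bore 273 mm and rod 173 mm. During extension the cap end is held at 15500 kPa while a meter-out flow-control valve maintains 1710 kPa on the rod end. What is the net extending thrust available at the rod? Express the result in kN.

F ≈ 847 kN

Cap-side area A_cap = π/4 × (273 mm)² = 58530 mm^2
Rod-side annular area A_ann = π/4 × (273² − 173²) = 35030 mm^2
Net thrust = P_cap·A_cap − P_rod·A_ann = 907.3 kN − 59.90 kN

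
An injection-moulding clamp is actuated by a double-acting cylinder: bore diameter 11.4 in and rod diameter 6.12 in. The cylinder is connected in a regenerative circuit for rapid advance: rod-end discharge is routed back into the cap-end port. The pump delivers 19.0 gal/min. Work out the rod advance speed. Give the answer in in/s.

In regeneration the rod-end outflow joins the pump flow into the cap end, so the net volume the pump must supply per unit advance equals the rod cross-section area.
Rod cross-section A_rod = π/4 × (6.12 in)² = 29.42 in^2
v = Q_pump / A_rod

v ≈ 2.49 in/s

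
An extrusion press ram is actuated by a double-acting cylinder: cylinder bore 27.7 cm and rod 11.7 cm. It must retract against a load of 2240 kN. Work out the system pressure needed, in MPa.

P ≈ 45.2 MPa

Rod-side annular area A_ann = π/4 × (27.7² − 11.7²) = 495.1 cm^2
Retraction: pressure acts on the annular area.
P = F / A = 2240 kN / A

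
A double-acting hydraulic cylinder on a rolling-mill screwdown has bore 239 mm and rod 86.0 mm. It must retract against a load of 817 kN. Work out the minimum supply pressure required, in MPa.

P ≈ 20.9 MPa

Rod-side annular area A_ann = π/4 × (239² − 86.0²) = 39050 mm^2
Retraction: pressure acts on the annular area.
P = F / A = 817 kN / A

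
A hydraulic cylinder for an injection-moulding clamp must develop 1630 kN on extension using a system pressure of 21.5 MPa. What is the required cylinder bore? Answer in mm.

Extension force acts on the full piston face: F = P × (π/4)D².
D = √(4F / (πP)) = √(4 × 1630 kN / (π × 21.5 MPa))

D ≈ 311 mm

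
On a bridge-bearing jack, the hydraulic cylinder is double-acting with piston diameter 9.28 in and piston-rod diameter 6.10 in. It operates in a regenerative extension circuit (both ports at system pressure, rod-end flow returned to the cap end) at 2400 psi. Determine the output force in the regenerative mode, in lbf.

F ≈ 70100 lbf

With equal pressure on both faces, forces on the annular region cancel; the net push is pressure × rod cross-section.
Rod cross-section A_rod = π/4 × (6.10 in)² = 29.22 in^2
F = P × A_rod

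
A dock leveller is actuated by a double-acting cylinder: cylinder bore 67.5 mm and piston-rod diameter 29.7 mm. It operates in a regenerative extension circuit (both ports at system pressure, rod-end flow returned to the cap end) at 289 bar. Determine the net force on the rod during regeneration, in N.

With equal pressure on both faces, forces on the annular region cancel; the net push is pressure × rod cross-section.
Rod cross-section A_rod = π/4 × (29.7 mm)² = 692.8 mm^2
F = P × A_rod

F ≈ 20000 N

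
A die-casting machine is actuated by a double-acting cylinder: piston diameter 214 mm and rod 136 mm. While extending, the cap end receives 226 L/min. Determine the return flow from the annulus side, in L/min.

Cap-side area A_cap = π/4 × (214 mm)² = 35970 mm^2
Rod-side annular area A_ann = π/4 × (214² − 136²) = 21440 mm^2
Piston speed v = Q_in/A_cap; rod-end outflow Q_out = v × A_ann = Q_in × A_ann/A_cap.

Q_out ≈ 135 L/min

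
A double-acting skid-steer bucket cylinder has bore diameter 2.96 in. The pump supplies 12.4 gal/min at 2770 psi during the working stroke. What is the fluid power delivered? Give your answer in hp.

Hydraulic power = P × Q

W ≈ 20.0 hp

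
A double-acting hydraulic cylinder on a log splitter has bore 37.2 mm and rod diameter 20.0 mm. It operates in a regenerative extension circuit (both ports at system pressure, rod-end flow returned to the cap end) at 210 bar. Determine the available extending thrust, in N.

F ≈ 6600 N

With equal pressure on both faces, forces on the annular region cancel; the net push is pressure × rod cross-section.
Rod cross-section A_rod = π/4 × (20.0 mm)² = 314.2 mm^2
F = P × A_rod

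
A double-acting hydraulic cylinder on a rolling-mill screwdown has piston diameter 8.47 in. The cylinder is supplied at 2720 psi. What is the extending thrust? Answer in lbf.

Cap-side area A_cap = π/4 × (8.47 in)² = 56.35 in^2
F = P × A_cap = 2720 psi × A_cap

F ≈ 1.53e5 lbf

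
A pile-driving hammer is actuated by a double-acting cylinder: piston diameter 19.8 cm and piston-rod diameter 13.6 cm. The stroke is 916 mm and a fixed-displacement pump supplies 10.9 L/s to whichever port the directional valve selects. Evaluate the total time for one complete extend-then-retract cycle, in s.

t ≈ 3.95 s

Cap-side area A_cap = π/4 × (19.8 cm)² = 307.9 cm^2
Rod-side annular area A_ann = π/4 × (19.8² − 13.6²) = 162.6 cm^2
t_ext = A_cap·L/Q = 2.588 s
t_ret = A_ann·L/Q = 1.367 s
t_cycle = t_ext + t_ret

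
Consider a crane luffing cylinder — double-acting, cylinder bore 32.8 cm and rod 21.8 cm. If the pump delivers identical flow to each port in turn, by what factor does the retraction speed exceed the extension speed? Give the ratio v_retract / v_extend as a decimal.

Cap-side area A_cap = π/4 × (32.8 cm)² = 845.0 cm^2
Rod-side annular area A_ann = π/4 × (32.8² − 21.8²) = 471.7 cm^2
For equal Q, v ∝ 1/A, so v_ret/v_ext = A_cap/A_ann.

v_ret/v_ext ≈ 1.79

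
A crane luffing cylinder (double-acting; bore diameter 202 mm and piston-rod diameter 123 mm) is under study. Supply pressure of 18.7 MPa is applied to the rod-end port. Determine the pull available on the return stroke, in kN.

Rod-side annular area A_ann = π/4 × (202² − 123²) = 20170 mm^2
On retraction the pressure acts on the annular area (bore minus rod).
F = P × A_ann

F ≈ 377 kN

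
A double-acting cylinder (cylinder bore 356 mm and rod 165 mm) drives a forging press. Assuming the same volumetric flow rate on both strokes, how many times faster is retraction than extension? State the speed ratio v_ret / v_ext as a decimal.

v_ret/v_ext ≈ 1.27

Cap-side area A_cap = π/4 × (356 mm)² = 99540 mm^2
Rod-side annular area A_ann = π/4 × (356² − 165²) = 78160 mm^2
For equal Q, v ∝ 1/A, so v_ret/v_ext = A_cap/A_ann.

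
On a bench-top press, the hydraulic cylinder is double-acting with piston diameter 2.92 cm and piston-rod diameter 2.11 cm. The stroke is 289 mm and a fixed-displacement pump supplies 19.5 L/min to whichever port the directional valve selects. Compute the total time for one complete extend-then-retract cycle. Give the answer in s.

Cap-side area A_cap = π/4 × (2.92 cm)² = 6.697 cm^2
Rod-side annular area A_ann = π/4 × (2.92² − 2.11²) = 3.200 cm^2
t_ext = A_cap·L/Q = 0.5955 s
t_ret = A_ann·L/Q = 0.2845 s
t_cycle = t_ext + t_ret

t ≈ 0.880 s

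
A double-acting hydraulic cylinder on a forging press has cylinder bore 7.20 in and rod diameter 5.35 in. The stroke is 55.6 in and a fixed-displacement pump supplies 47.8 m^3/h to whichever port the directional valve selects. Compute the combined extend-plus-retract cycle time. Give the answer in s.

Cap-side area A_cap = π/4 × (7.20 in)² = 40.72 in^2
Rod-side annular area A_ann = π/4 × (7.20² − 5.35²) = 18.23 in^2
t_ext = A_cap·L/Q = 2.794 s
t_ret = A_ann·L/Q = 1.251 s
t_cycle = t_ext + t_ret

t ≈ 4.05 s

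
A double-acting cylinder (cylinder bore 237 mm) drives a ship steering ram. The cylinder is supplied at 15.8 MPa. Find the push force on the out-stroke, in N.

Cap-side area A_cap = π/4 × (237 mm)² = 44120 mm^2
F = P × A_cap = 15.8 MPa × A_cap

F ≈ 6.97e5 N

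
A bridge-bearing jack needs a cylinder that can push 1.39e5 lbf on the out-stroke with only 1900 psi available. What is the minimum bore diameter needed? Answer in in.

D ≈ 9.65 in

Extension force acts on the full piston face: F = P × (π/4)D².
D = √(4F / (πP)) = √(4 × 1.39e5 lbf / (π × 1900 psi))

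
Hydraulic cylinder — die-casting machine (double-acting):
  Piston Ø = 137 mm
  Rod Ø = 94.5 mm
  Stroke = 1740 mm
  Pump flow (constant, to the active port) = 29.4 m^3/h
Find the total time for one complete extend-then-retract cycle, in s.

t ≈ 4.79 s

Cap-side area A_cap = π/4 × (137 mm)² = 14740 mm^2
Rod-side annular area A_ann = π/4 × (137² − 94.5²) = 7727 mm^2
t_ext = A_cap·L/Q = 3.141 s
t_ret = A_ann·L/Q = 1.646 s
t_cycle = t_ext + t_ret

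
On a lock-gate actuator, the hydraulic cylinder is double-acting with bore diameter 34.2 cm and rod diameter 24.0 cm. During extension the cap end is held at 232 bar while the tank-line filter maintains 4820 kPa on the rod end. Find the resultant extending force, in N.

F ≈ 1.91e6 N

Cap-side area A_cap = π/4 × (34.2 cm)² = 918.6 cm^2
Rod-side annular area A_ann = π/4 × (34.2² − 24.0²) = 466.2 cm^2
Net thrust = P_cap·A_cap − P_rod·A_ann = 2.131e6 N − 2.247e5 N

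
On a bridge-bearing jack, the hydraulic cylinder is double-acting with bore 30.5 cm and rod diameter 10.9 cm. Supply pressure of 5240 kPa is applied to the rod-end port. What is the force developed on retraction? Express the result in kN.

F ≈ 334 kN

Rod-side annular area A_ann = π/4 × (30.5² − 10.9²) = 637.3 cm^2
On retraction the pressure acts on the annular area (bore minus rod).
F = P × A_ann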